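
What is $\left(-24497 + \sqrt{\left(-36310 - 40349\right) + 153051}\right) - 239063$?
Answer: $-263560 + 6 \sqrt{2122} \approx -2.6328 \cdot 10^{5}$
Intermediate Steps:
$\left(-24497 + \sqrt{\left(-36310 - 40349\right) + 153051}\right) - 239063 = \left(-24497 + \sqrt{-76659 + 153051}\right) - 239063 = \left(-24497 + \sqrt{76392}\right) - 239063 = \left(-24497 + 6 \sqrt{2122}\right) - 239063 = -263560 + 6 \sqrt{2122}$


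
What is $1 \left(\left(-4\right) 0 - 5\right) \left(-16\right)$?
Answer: $80$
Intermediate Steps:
$1 \left(\left(-4\right) 0 - 5\right) \left(-16\right) = 1 \left(0 - 5\right) \left(-16\right) = 1 \left(-5\right) \left(-16\right) = \left(-5\right) \left(-16\right) = 80$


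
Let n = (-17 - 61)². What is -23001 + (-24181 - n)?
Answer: -53266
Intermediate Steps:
n = 6084 (n = (-78)² = 6084)
-23001 + (-24181 - n) = -23001 + (-24181 - 1*6084) = -23001 + (-24181 - 6084) = -23001 - 30265 = -53266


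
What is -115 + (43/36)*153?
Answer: 271/4 ≈ 67.750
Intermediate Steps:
-115 + (43/36)*153 = -115 + 731/4 = 271/4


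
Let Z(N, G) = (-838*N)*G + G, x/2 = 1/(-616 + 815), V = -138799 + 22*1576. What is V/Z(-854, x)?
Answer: -6907091/477102 ≈ -14.477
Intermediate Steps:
V = -104127 (V = -138799 + 34672 = -104127)
x = 2/199 (x = 2/(-616 + 815) = 2/199 ≈ 0.010050)
Z(N, G) = G - 838*G*N (Z(N, G) = -838*G*N + G = G - 838*G*N)
V/Z(-854, x) = -104127*199/(2*(1 - 838*(-854))) = -104127*199/(2*(1 + 715652)) = -104127/((2/199)*715653) = -104127/1431306/199 = -104127*199/1431306 = -6907091/477102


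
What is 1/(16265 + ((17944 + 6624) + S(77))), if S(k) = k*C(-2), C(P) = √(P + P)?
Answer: 40833/1667357605 - 154*I/1667357605 ≈ 2.449e-5 - 9.2362e-8*I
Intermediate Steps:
C(P) = √2*√P (C(P) = √(2*P) = √2*√P)
S(k) = 2*I*k (S(k) = k*(√2*√(-2)) = k*(√2*(I*√2)) = k*(2*I) = 2*I*k)
1/(16265 + ((17944 + 6624) + S(77))) = 1/(16265 + ((17944 + 6624) + 2*I*77)) = 1/(16265 + (24568 + 154*I)) = 1/(40833 + 154*I) = (40833 - 154*I)/1667357605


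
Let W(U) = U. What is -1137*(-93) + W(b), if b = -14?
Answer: 105727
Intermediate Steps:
-1137*(-93) + W(b) = -1137*(-93) - 14 = 105741 - 14 = 105727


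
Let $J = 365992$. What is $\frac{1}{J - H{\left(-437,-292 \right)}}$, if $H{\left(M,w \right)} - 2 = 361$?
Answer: $\frac{1}{365629} \approx 2.735 \cdot 10^{-6}$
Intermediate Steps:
$H{\left(M,w \right)} = 363$ ($H{\left(M,w \right)} = 2 + 361 = 363$)
$\frac{1}{J - H{\left(-437,-292 \right)}} = \frac{1}{365992 - 363} = \frac{1}{365629}$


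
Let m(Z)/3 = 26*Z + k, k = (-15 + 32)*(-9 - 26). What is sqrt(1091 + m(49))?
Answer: 2*sqrt(782) ≈ 55.929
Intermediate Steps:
k = -595 (k = 17*(-35) = -595)
m(Z) = -1785 + 78*Z (m(Z) = 3*(26*Z - 595) = 3*(-595 + 26*Z) = -1785 + 78*Z)
sqrt(1091 + m(49)) = sqrt(1091 + (-1785 + 78*49)) = sqrt(1091 + (-1785 + 3822)) = sqrt(1091 + 2037) = sqrt(3128) = 2*sqrt(782)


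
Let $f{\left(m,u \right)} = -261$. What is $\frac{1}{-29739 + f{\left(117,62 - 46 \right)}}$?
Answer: $- \frac{1}{30000} \approx -3.3333 \cdot 10^{-5}$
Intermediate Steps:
$\frac{1}{-29739 + f{\left(117,62 - 46 \right)}} = \frac{1}{-29739 - 261} = \frac{1}{-30000} = - \frac{1}{30000}$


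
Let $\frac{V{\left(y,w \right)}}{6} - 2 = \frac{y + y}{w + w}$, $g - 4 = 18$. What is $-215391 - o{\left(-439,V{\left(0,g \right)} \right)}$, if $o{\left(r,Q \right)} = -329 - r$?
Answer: $-215501$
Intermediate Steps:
$g = 22$ ($g = 4 + 18 = 22$)
$V{\left(y,w \right)} = 12 + \frac{6 y}{w}$ ($V{\left(y,w \right)} = 12 + 6 \frac{y + y}{w + w} = 12 + 6 \frac{2 y}{2 w} = 12 + 6 \cdot 2 y \frac{1}{2 w} = 12 + 6 \frac{y}{w} = 12 + \frac{6 y}{w}$)
$-215391 - o{\left(-439,V{\left(0,g \right)} \right)} = -215391 - \left(-329 - -439\right) = -215391 - \left(-329 + 439\right) = -215391 - 110 = -215501$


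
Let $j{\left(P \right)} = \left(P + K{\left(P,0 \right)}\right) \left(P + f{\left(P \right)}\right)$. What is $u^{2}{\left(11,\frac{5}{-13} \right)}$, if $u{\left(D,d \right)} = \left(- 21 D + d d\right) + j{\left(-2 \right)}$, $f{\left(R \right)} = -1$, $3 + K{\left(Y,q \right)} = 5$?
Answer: $\frac{1522092196}{28561} \approx 53293.0$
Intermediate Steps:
$K{\left(Y,q \right)} = 2$ ($K{\left(Y,q \right)} = -3 + 5 = 2$)
$j{\left(P \right)} = \left(-1 + P\right) \left(2 + P\right)$ ($j{\left(P \right)} = \left(P + 2\right) \left(P - 1\right) = \left(2 + P\right) \left(-1 + P\right) = \left(-1 + P\right) \left(2 + P\right)$)
$u{\left(D,d \right)} = d^{2} - 21 D$ ($u{\left(D,d \right)} = \left(- 21 D + d d\right) - \left(4 - 4\right) = \left(- 21 D + d^{2}\right) - 0 = \left(d^{2} - 21 D\right) + 0 = d^{2} - 21 D$)
$u^{2}{\left(11,\frac{5}{-13} \right)} = \left(\left(\frac{5}{-13}\right)^{2} - 231\right)^{2} = \left(\left(5 \left(- \frac{1}{13}\right)\right)^{2} - 231\right)^{2} = \left(\left(- \frac{5}{13}\right)^{2} - 231\right)^{2} = \left(\frac{25}{169} - 231\right)^{2} = \left(- \frac{39014}{169}\right)^{2} = \frac{1522092196}{28561}$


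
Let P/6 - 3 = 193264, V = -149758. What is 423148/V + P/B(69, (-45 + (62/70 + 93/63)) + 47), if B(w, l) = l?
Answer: 4558518052849/17147291 ≈ 2.6585e+5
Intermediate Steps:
P = 1159602 (P = 18 + 6*193264 = 18 + 1159584 = 1159602)
423148/V + P/B(69, (-45 + (62/70 + 93/63)) + 47) = 423148/(-149758) + 1159602/((-45 + (62/70 + 93/63)) + 47) = 423148*(-1/149758) + 1159602/((-45 + (62*(1/70) + 93*(1/63))) + 47) = -211574/74879 + 1159602/((-45 + (31/35 + 31/21)) + 47) = -211574/74879 + 1159602/((-45 + 248/105) + 47) = -211574/74879 + 1159602/(-4477/105 + 47) = -211574/74879 + 1159602/(458/105) = -211574/74879 + 1159602*(105/458) = -211574/74879 + 60879105/229 = 4558518052849/17147291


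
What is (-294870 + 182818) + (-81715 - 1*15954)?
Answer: -209721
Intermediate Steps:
(-294870 + 182818) + (-81715 - 1*15954) = -112052 + (-81715 - 15954) = -112052 - 97669 = -209721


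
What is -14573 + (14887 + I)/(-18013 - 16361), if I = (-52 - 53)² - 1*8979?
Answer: -500949235/34374 ≈ -14574.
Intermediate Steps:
I = 2046 (I = (-105)² - 8979 = 11025 - 8979 = 2046)
-14573 + (14887 + I)/(-18013 - 16361) = -14573 + (14887 + 2046)/(-18013 - 16361) = -14573 + 16933/(-34374) = -14573 + 16933*(-1/34374) = -14573 - 16933/34374 = -500949235/34374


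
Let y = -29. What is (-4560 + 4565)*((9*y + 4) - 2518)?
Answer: -13875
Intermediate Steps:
(-4560 + 4565)*((9*y + 4) - 2518) = (-4560 + 4565)*((9*(-29) + 4) - 2518) = 5*((-261 + 4) - 2518) = 5*(-257 - 2518) = 5*(-2775) = -13875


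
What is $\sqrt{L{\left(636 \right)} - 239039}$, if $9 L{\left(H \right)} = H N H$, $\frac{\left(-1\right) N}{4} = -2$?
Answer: $17 \sqrt{417} \approx 347.15$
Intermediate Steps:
$N = 8$ ($N = \left(-4\right) \left(-2\right) = 8$)
$L{\left(H \right)} = \frac{8 H^{2}}{9}$ ($L{\left(H \right)} = \frac{H 8 H}{9} = \frac{8 H H}{9} = \frac{8 H^{2}}{9}$)
$\sqrt{L{\left(636 \right)} - 239039} = \sqrt{\frac{8 \cdot 636^{2}}{9} - 239039} = \sqrt{\frac{8}{9} \cdot 404496 - 239039} = \sqrt{359552 - 239039} = \sqrt{120513} = 17 \sqrt{417}$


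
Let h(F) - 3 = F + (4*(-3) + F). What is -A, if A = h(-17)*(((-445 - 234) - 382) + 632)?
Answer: -18447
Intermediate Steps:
h(F) = -9 + 2*F (h(F) = 3 + (F + (4*(-3) + F)) = 3 + (F + (-12 + F)) = 3 + (-12 + 2*F) = -9 + 2*F)
A = 18447 (A = (-9 + 2*(-17))*(((-445 - 234) - 382) + 632) = (-9 - 34)*((-679 - 382) + 632) = -43*(-1061 + 632) = -43*(-429) = 18447)
-A = -1*18447 = -18447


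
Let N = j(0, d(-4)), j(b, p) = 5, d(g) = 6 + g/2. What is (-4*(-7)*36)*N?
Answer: 5040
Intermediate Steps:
d(g) = 6 + g/2 (d(g) = 6 + g*(½) = 6 + g/2)
N = 5
(-4*(-7)*36)*N = (-4*(-7)*36)*5 = (28*36)*5 = 1008*5 = 5040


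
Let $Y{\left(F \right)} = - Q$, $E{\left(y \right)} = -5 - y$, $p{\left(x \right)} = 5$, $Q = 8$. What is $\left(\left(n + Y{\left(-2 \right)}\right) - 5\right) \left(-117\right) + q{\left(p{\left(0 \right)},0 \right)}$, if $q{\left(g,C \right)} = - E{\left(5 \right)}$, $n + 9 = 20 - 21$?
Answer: $2701$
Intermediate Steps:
$n = -10$ ($n = -9 + \left(20 - 21\right) = -9 - 1 = -10$)
$Y{\left(F \right)} = -8$ ($Y{\left(F \right)} = \left(-1\right) 8 = -8$)
$q{\left(g,C \right)} = 10$ ($q{\left(g,C \right)} = - (-5 - 5) = \left(-1\right) \left(-10\right) = 10$)
$\left(\left(n + Y{\left(-2 \right)}\right) - 5\right) \left(-117\right) + q{\left(p{\left(0 \right)},0 \right)} = \left(\left(-10 - 8\right) - 5\right) \left(-117\right) + 10 = \left(-18 - 5\right) \left(-117\right) + 10 = \left(-23\right) \left(-117\right) + 10 = 2691 + 10 = 2701$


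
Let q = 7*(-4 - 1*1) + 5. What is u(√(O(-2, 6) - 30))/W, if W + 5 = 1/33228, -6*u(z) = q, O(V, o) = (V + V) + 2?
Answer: -166140/166139 ≈ -1.0000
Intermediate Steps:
O(V, o) = 2 + 2*V (O(V, o) = 2*V + 2 = 2 + 2*V)
q = -30 (q = 7*(-4 - 1) + 5 = 7*(-5) + 5 = -35 + 5 = -30)
u(z) = 5 (u(z) = -⅙*(-30) = 5)
W = -166139/33228 (W = -5 + 1/33228 = -166139/33228 ≈ -5.0000)
u(√(O(-2, 6) - 30))/W = 5/(-166139/33228) = 5*(-33228/166139) = -166140/166139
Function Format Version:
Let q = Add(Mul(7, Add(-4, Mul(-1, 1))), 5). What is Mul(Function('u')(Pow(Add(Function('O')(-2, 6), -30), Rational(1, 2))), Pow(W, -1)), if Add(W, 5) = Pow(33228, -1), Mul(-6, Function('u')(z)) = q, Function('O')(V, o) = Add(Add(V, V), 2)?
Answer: Rational(-166140, 166139) ≈ -1.0000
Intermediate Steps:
Function('O')(V, o) = Add(2, Mul(2, V)) (Function('O')(V, o) = Add(Mul(2, V), 2) = Add(2, Mul(2, V)))
q = -30 (q = Add(Mul(7, Add(-4, -1)), 5) = Add(Mul(7, -5), 5) = Add(-35, 5) = -30)
Function('u')(z) = 5 (Function('u')(z) = Mul(Rational(-1, 6), -30) = 5)
W = Rational(-166139, 33228) (W = Add(-5, Pow(33228, -1)) = Add(-5, Rational(1, 33228)) = Rational(-166139, 33228) ≈ -5.0000)
Mul(Function('u')(Pow(Add(Function('O')(-2, 6), -30), Rational(1, 2))), Pow(W, -1)) = Mul(5, Pow(Rational(-166139, 33228), -1)) = Mul(5, Rational(-33228, 166139)) = Rational(-166140, 166139)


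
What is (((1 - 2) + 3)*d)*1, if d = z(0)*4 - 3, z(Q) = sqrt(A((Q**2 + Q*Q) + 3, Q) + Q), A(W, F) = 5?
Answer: -6 + 8*sqrt(5) ≈ 11.889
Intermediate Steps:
z(Q) = sqrt(5 + Q)
d = -3 + 4*sqrt(5) (d = sqrt(5 + 0)*4 - 3 = sqrt(5)*4 - 3 = 4*sqrt(5) - 3 = -3 + 4*sqrt(5) ≈ 5.9443)
(((1 - 2) + 3)*d)*1 = (((1 - 2) + 3)*(-3 + 4*sqrt(5)))*1 = ((-1 + 3)*(-3 + 4*sqrt(5)))*1 = (2*(-3 + 4*sqrt(5)))*1 = (-6 + 8*sqrt(5))*1 = -6 + 8*sqrt(5)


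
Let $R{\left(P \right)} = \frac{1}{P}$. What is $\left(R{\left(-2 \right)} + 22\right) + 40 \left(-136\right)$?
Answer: $- \frac{10837}{2} \approx -5418.5$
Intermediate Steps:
$\left(R{\left(-2 \right)} + 22\right) + 40 \left(-136\right) = \left(\frac{1}{-2} + 22\right) + 40 \left(-136\right) = \left(- \frac{1}{2} + 22\right) - 5440 = \frac{43}{2} - 5440 = - \frac{10837}{2}$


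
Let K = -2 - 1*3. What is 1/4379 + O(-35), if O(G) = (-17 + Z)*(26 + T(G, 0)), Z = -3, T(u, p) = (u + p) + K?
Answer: 1226121/4379 ≈ 280.00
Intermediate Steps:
K = -5 (K = -2 - 3 = -5)
T(u, p) = -5 + p + u (T(u, p) = (u + p) - 5 = (p + u) - 5 = -5 + p + u)
O(G) = -420 - 20*G (O(G) = (-17 - 3)*(26 + (-5 + 0 + G)) = -20*(26 + (-5 + G)) = -20*(21 + G) = -420 - 20*G)
1/4379 + O(-35) = 1/4379 + (-420 - 20*(-35)) = 1/4379 + (-420 + 700) = 1/4379 + 280 = 1226121/4379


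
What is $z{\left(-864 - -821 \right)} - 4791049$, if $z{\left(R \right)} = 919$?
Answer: $-4790130$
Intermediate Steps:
$z{\left(-864 - -821 \right)} - 4791049 = 919 - 4791049 = -4790130$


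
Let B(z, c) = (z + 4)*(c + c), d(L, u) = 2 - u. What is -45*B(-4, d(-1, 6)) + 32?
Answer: 32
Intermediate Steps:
B(z, c) = 2*c*(4 + z) (B(z, c) = (4 + z)*(2*c) = 2*c*(4 + z))
-45*B(-4, d(-1, 6)) + 32 = -90*(2 - 1*6)*(4 - 4) + 32 = -90*(2 - 6)*0 + 32 = -90*(-4)*0 + 32 = -45*0 + 32 = 0 + 32 = 32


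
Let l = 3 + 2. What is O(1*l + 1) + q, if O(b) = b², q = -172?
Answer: -136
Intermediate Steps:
l = 5
O(1*l + 1) + q = (1*5 + 1)² - 172 = (5 + 1)² - 172 = 6² - 172 = 36 - 172 = -136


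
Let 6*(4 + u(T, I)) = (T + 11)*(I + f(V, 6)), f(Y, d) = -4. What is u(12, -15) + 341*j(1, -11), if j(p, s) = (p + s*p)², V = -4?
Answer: 204139/6 ≈ 34023.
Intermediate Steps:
j(p, s) = (p + p*s)²
u(T, I) = -4 + (-4 + I)*(11 + T)/6 (u(T, I) = -4 + ((T + 11)*(I - 4))/6 = -4 + ((11 + T)*(-4 + I))/6 = -4 + ((-4 + I)*(11 + T))/6 = -4 + (-4 + I)*(11 + T)/6)
u(12, -15) + 341*j(1, -11) = (-34/3 - ⅔*12 + (11/6)*(-15) + (⅙)*(-15)*12) + 341*(1²*(1 - 11)²) = (-34/3 - 8 - 55/2 - 30) + 341*(1*(-10)²) = -461/6 + 341*(1*100) = -461/6 + 341*100 = -461/6 + 34100 = 204139/6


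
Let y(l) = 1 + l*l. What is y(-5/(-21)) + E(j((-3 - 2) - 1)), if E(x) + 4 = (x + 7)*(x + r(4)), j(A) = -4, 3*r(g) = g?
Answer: -4826/441 ≈ -10.943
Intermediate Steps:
r(g) = g/3
y(l) = 1 + l**2
E(x) = -4 + (7 + x)*(4/3 + x) (E(x) = -4 + (x + 7)*(x + (1/3)*4) = -4 + (7 + x)*(x + 4/3) = -4 + (7 + x)*(4/3 + x))
y(-5/(-21)) + E(j((-3 - 2) - 1)) = (1 + (-5/(-21))**2) + (16/3 + (-4)**2 + (25/3)*(-4)) = (1 + (-5*(-1/21))**2) + (16/3 + 16 - 100/3) = (1 + (5/21)**2) - 12 = (1 + 25/441) - 12 = 466/441 - 12 = -4826/441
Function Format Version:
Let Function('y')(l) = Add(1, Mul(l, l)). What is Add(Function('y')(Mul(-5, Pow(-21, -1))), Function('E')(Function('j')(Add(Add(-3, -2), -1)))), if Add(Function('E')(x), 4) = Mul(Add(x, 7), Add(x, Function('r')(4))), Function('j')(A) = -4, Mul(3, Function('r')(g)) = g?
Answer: Rational(-4826, 441) ≈ -10.943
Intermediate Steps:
Function('r')(g) = Mul(Rational(1, 3), g)
Function('y')(l) = Add(1, Pow(l, 2))
Function('E')(x) = Add(-4, Mul(Add(7, x), Add(Rational(4, 3), x))) (Function('E')(x) = Add(-4, Mul(Add(x, 7), Add(x, Mul(Rational(1, 3), 4)))) = Add(-4, Mul(Add(7, x), Add(x, Rational(4, 3)))) = Add(-4, Mul(Add(7, x), Add(Rational(4, 3), x))))
Add(Function('y')(Mul(-5, Pow(-21, -1))), Function('E')(Function('j')(Add(Add(-3, -2), -1)))) = Add(Add(1, Pow(Mul(-5, Pow(-21, -1)), 2)), Add(Rational(16, 3), Pow(-4, 2), Mul(Rational(25, 3), -4))) = Add(Add(1, Pow(Mul(-5, Rational(-1, 21)), 2)), Add(Rational(16, 3), 16, Rational(-100, 3))) = Add(Add(1, Pow(Rational(5, 21), 2)), -12) = Add(Add(1, Rational(25, 441)), -12) = Add(Rational(466, 441), -12) = Rational(-4826, 441)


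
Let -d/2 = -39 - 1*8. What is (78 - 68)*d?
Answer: 940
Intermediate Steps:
d = 94 (d = -2*(-39 - 1*8) = -2*(-39 - 8) = -2*(-47) = 94)
(78 - 68)*d = (78 - 68)*94 = 10*94 = 940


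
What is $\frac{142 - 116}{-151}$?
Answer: $- \frac{26}{151} \approx -0.17219$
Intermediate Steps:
$\frac{142 - 116}{-151} = 26 \left(- \frac{1}{151}\right) = - \frac{26}{151}$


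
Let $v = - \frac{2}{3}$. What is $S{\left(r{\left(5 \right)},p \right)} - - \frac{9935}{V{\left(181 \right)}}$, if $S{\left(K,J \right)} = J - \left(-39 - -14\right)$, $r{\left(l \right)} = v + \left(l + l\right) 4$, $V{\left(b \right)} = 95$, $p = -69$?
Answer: $\frac{1151}{19} \approx 60.579$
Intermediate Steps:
$v = - \frac{2}{3}$ ($v = \left(-2\right) \frac{1}{3} = - \frac{2}{3} \approx -0.66667$)
$r{\left(l \right)} = - \frac{2}{3} + 8 l$ ($r{\left(l \right)} = - \frac{2}{3} + \left(l + l\right) 4 = - \frac{2}{3} + 2 l 4 = - \frac{2}{3} + 8 l$)
$S{\left(K,J \right)} = 25 + J$ ($S{\left(K,J \right)} = J - \left(-39 + 14\right) = J - -25 = J + 25 = 25 + J$)
$S{\left(r{\left(5 \right)},p \right)} - - \frac{9935}{V{\left(181 \right)}} = \left(25 - 69\right) - - \frac{9935}{95} = -44 - \left(-9935\right) \frac{1}{95} = -44 - - \frac{1987}{19} = -44 + \frac{1987}{19} = \frac{1151}{19}$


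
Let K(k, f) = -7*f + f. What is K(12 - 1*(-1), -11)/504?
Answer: 11/84 ≈ 0.13095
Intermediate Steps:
K(k, f) = -6*f
K(12 - 1*(-1), -11)/504 = -6*(-11)/504 = 66*(1/504) = 11/84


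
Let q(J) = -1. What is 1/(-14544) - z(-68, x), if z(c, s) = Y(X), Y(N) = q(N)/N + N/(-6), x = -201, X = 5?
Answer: 75139/72720 ≈ 1.0333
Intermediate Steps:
Y(N) = -1/N - N/6 (Y(N) = -1/N + N/(-6) = -1/N + N*(-⅙) = -1/N - N/6)
z(c, s) = -31/30 (z(c, s) = -1/5 - ⅙*5 = -1*⅕ - ⅚ = -⅕ - ⅚ = -31/30)
1/(-14544) - z(-68, x) = 1/(-14544) - 1*(-31/30) = -1/14544 + 31/30 = 75139/72720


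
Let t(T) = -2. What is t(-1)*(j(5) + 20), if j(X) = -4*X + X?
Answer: -10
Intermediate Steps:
j(X) = -3*X
t(-1)*(j(5) + 20) = -2*(-3*5 + 20) = -2*(-15 + 20) = -2*5 = -10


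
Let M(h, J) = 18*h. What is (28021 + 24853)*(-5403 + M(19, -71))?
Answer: -267595314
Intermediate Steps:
(28021 + 24853)*(-5403 + M(19, -71)) = (28021 + 24853)*(-5403 + 18*19) = 52874*(-5403 + 342) = 52874*(-5061) = -267595314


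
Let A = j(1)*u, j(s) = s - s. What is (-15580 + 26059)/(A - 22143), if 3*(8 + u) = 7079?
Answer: -3493/7381 ≈ -0.47324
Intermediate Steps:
u = 7055/3 (u = -8 + (⅓)*7079 = -8 + 7079/3 = 7055/3 ≈ 2351.7)
j(s) = 0
A = 0 (A = 0*(7055/3) = 0)
(-15580 + 26059)/(A - 22143) = (-15580 + 26059)/(0 - 22143) = 10479/(-22143) = 10479*(-1/22143) = -3493/7381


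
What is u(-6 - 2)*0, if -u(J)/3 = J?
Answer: 0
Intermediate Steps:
u(J) = -3*J
u(-6 - 2)*0 = -3*(-6 - 2)*0 = -3*(-8)*0 = 24*0 = 0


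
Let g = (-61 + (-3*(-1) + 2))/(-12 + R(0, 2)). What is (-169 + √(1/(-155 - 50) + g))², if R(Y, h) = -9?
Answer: (103935 - √1006755)²/378225 ≈ 28012.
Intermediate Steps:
g = 8/3 (g = (-61 + (-3*(-1) + 2))/(-12 - 9) = (-61 + (3 + 2))/(-21) = (-61 + 5)*(-1/21) = -56*(-1/21) = 8/3 ≈ 2.6667)
(-169 + √(1/(-155 - 50) + g))² = (-169 + √(1/(-155 - 50) + 8/3))² = (-169 + √(1/(-205) + 8/3))² = (-169 + √(-1/205 + 8/3))² = (-169 + √(1637/615))² = (-169 + √1006755/615)²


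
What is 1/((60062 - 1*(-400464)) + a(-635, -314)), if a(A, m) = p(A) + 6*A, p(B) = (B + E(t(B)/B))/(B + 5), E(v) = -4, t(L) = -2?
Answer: 70/31970191 ≈ 2.1895e-6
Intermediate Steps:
p(B) = (-4 + B)/(5 + B) (p(B) = (B - 4)/(B + 5) = (-4 + B)/(5 + B))
a(A, m) = 6*A + (-4 + A)/(5 + A) (a(A, m) = (-4 + A)/(5 + A) + 6*A = 6*A + (-4 + A)/(5 + A))
1/((60062 - 1*(-400464)) + a(-635, -314)) = 1/((60062 - 1*(-400464)) + (-4 - 635 + 6*(-635)*(5 - 635))/(5 - 635)) = 1/((60062 + 400464) + (-4 - 635 + 6*(-635)*(-630))/(-630)) = 1/(460526 - (-4 - 635 + 2400300)/630) = 1/(460526 - 1/630*2399661) = 1/(460526 - 266629/70) = 1/(31970191/70) = 70/31970191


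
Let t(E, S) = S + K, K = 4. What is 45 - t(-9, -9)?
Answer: 50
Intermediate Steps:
t(E, S) = 4 + S (t(E, S) = S + 4 = 4 + S)
45 - t(-9, -9) = 45 - (4 - 9) = 45 - 1*(-5) = 45 + 5 = 50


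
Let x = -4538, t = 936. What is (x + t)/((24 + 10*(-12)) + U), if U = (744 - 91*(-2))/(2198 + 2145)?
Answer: 7821743/208001 ≈ 37.604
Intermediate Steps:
U = 926/4343 (U = (744 + 182)/4343 = 926*(1/4343) = 926/4343 ≈ 0.21322)
(x + t)/((24 + 10*(-12)) + U) = (-4538 + 936)/((24 + 10*(-12)) + 926/4343) = -3602/((24 - 120) + 926/4343) = -3602/(-96 + 926/4343) = -3602/(-416002/4343) = -3602*(-4343/416002) = 7821743/208001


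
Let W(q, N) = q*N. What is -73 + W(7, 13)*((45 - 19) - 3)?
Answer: 2020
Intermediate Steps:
W(q, N) = N*q
-73 + W(7, 13)*((45 - 19) - 3) = -73 + (13*7)*((45 - 19) - 3) = -73 + 91*(26 - 3) = -73 + 91*23 = -73 + 2093 = 2020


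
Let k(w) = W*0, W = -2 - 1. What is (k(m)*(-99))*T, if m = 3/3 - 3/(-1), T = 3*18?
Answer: 0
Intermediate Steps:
W = -3
T = 54
m = 4 (m = 3*(1/3) - 3*(-1) = 1 + 3 = 4)
k(w) = 0 (k(w) = -3*0 = 0)
(k(m)*(-99))*T = (0*(-99))*54 = 0*54 = 0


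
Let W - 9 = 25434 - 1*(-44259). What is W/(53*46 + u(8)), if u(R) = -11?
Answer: 23234/809 ≈ 28.719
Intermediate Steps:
W = 69702 (W = 9 + (25434 - 1*(-44259)) = 9 + (25434 + 44259) = 9 + 69693 = 69702)
W/(53*46 + u(8)) = 69702/(53*46 - 11) = 69702/(2438 - 11) = 69702/2427 = 69702*(1/2427) = 23234/809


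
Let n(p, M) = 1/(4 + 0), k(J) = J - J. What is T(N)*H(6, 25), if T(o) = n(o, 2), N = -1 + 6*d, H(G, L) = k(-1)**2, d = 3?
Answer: 0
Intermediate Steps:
k(J) = 0
n(p, M) = 1/4
H(G, L) = 0 (H(G, L) = 0**2 = 0)
N = 17 (N = -1 + 6*3 = -1 + 18 = 17)
T(o) = 1/4
T(N)*H(6, 25) = (1/4)*0 = 0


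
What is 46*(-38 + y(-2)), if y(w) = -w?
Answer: -1656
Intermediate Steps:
46*(-38 + y(-2)) = 46*(-38 - 1*(-2)) = 46*(-38 + 2) = 46*(-36) = -1656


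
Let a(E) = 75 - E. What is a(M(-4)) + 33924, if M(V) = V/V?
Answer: 33998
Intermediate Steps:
M(V) = 1
a(M(-4)) + 33924 = (75 - 1*1) + 33924 = (75 - 1) + 33924 = 74 + 33924 = 33998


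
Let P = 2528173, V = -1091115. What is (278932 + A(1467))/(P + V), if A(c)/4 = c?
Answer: 142400/718529 ≈ 0.19818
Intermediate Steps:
A(c) = 4*c
(278932 + A(1467))/(P + V) = (278932 + 4*1467)/(2528173 - 1091115) = (278932 + 5868)/1437058 = 284800*(1/1437058) = 142400/718529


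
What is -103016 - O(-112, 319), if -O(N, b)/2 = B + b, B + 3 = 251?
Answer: -101882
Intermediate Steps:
B = 248 (B = -3 + 251 = 248)
O(N, b) = -496 - 2*b (O(N, b) = -2*(248 + b) = -496 - 2*b)
-103016 - O(-112, 319) = -103016 - (-496 - 2*319) = -103016 - (-496 - 638) = -103016 - 1*(-1134) = -103016 + 1134 = -101882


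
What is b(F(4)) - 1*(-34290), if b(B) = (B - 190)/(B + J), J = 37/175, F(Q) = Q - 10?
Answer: 34770070/1013 ≈ 34324.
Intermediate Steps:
F(Q) = -10 + Q
J = 37/175 (J = 37*(1/175) = 37/175 ≈ 0.21143)
b(B) = (-190 + B)/(37/175 + B) (b(B) = (B - 190)/(B + 37/175) = (-190 + B)/(37/175 + B))
b(F(4)) - 1*(-34290) = 175*(-190 + (-10 + 4))/(37 + 175*(-10 + 4)) - 1*(-34290) = 175*(-190 - 6)/(37 + 175*(-6)) + 34290 = 175*(-196)/(37 - 1050) + 34290 = 175*(-196)/(-1013) + 34290 = 175*(-1/1013)*(-196) + 34290 = 34300/1013 + 34290 = 34770070/1013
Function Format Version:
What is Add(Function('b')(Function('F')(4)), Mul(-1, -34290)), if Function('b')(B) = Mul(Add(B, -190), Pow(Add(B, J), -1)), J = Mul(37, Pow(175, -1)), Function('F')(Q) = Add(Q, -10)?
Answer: Rational(34770070, 1013) ≈ 34324.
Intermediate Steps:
Function('F')(Q) = Add(-10, Q)
J = Rational(37, 175) (J = Mul(37, Rational(1, 175)) = Rational(37, 175) ≈ 0.21143)
Function('b')(B) = Mul(Pow(Add(Rational(37, 175), B), -1), Add(-190, B)) (Function('b')(B) = Mul(Add(B, -190), Pow(Add(B, Rational(37, 175)), -1)) = Mul(Add(-190, B), Pow(Add(Rational(37, 175), B), -1)) = Mul(Pow(Add(Rational(37, 175), B), -1), Add(-190, B)))
Add(Function('b')(Function('F')(4)), Mul(-1, -34290)) = Add(Mul(175, Pow(Add(37, Mul(175, Add(-10, 4))), -1), Add(-190, Add(-10, 4))), Mul(-1, -34290)) = Add(Mul(175, Pow(Add(37, Mul(175, -6)), -1), Add(-190, -6)), 34290) = Add(Mul(175, Pow(Add(37, -1050), -1), -196), 34290) = Add(Mul(175, Pow(-1013, -1), -196), 34290) = Add(Mul(175, Rational(-1, 1013), -196), 34290) = Add(Rational(34300, 1013), 34290) = Rational(34770070, 1013)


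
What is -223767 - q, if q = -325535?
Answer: 101768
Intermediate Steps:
-223767 - q = -223767 - 1*(-325535) = -223767 + 325535 = 101768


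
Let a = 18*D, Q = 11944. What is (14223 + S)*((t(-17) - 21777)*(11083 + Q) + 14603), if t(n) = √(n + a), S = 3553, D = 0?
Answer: -8913675227776 + 409327952*I*√17 ≈ -8.9137e+12 + 1.6877e+9*I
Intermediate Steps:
a = 0 (a = 18*0 = 0)
t(n) = √n (t(n) = √(n + 0) = √n)
(14223 + S)*((t(-17) - 21777)*(11083 + Q) + 14603) = (14223 + 3553)*((√(-17) - 21777)*(11083 + 11944) + 14603) = 17776*((I*√17 - 21777)*23027 + 14603) = 17776*((-21777 + I*√17)*23027 + 14603) = 17776*((-501458979 + 23027*I*√17) + 14603) = 17776*(-501444376 + 23027*I*√17) = -8913675227776 + 409327952*I*√17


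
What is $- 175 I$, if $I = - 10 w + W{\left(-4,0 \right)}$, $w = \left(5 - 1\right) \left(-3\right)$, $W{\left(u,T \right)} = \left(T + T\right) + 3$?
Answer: $-21525$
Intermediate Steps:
$W{\left(u,T \right)} = 3 + 2 T$ ($W{\left(u,T \right)} = 2 T + 3 = 3 + 2 T$)
$w = -12$ ($w = 4 \left(-3\right) = -12$)
$I = 123$ ($I = \left(-10\right) \left(-12\right) + \left(3 + 2 \cdot 0\right) = 120 + \left(3 + 0\right) = 120 + 3 = 123$)
$- 175 I = \left(-175\right) 123 = -21525$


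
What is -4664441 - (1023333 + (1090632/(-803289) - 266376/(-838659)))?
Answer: -425752272405742250/74853949939 ≈ -5.6878e+6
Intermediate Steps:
-4664441 - (1023333 + (1090632/(-803289) - 266376/(-838659))) = -4664441 - (1023333 + (1090632*(-1/803289) - 266376*(-1/838659))) = -4664441 - (1023333 + (-363544/267763 + 88792/279553)) = -4664441 - (1023333 - 77854603536/74853949939) = -4664441 - 1*76600439298323151/74853949939 = -4664441 - 76600439298323151/74853949939 = -425752272405742250/74853949939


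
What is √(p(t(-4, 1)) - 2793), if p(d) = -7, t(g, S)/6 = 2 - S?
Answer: 20*I*√7 ≈ 52.915*I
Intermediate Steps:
t(g, S) = 12 - 6*S (t(g, S) = 6*(2 - S) = 12 - 6*S)
√(p(t(-4, 1)) - 2793) = √(-7 - 2793) = √(-2800) = 20*I*√7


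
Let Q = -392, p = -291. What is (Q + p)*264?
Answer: -180312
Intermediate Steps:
(Q + p)*264 = (-392 - 291)*264 = -683*264 = -180312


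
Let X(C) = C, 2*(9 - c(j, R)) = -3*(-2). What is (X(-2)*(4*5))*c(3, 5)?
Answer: -240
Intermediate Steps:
c(j, R) = 6 (c(j, R) = 9 - (-3)*(-2)/2 = 9 - ½*6 = 9 - 3 = 6)
(X(-2)*(4*5))*c(3, 5) = -8*5*6 = -2*20*6 = -40*6 = -240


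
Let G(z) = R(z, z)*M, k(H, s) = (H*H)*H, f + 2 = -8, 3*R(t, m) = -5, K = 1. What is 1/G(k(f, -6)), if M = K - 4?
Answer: ⅕ ≈ 0.20000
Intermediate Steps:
R(t, m) = -5/3 (R(t, m) = (⅓)*(-5) = -5/3)
f = -10 (f = -2 - 8 = -10)
k(H, s) = H³ (k(H, s) = H²*H = H³)
M = -3 (M = 1 - 4 = -3)
G(z) = 5 (G(z) = -5/3*(-3) = 5)
1/G(k(f, -6)) = 1/5 = ⅕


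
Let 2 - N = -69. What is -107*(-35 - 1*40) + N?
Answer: 8096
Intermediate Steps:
N = 71 (N = 2 - 1*(-69) = 2 + 69 = 71)
-107*(-35 - 1*40) + N = -107*(-35 - 1*40) + 71 = -107*(-35 - 40) + 71 = -107*(-75) + 71 = 8025 + 71 = 8096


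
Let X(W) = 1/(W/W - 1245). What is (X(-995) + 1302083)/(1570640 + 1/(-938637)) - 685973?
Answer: -96773811981987005297/141075419784052 ≈ -6.8597e+5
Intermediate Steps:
X(W) = -1/1244 (X(W) = 1/(1 - 1245) = 1/(-1244) = -1/1244)
(X(-995) + 1302083)/(1570640 + 1/(-938637)) - 685973 = (-1/1244 + 1302083)/(1570640 + 1/(-938637)) - 685973 = 1619791251/(1244*(1570640 - 1/938637)) - 685973 = 1619791251/(1244*(1474260817679/938637)) - 685973 = (1619791251/1244)*(938637/1474260817679) - 685973 = 116953538497299/141075419784052 - 685973 = -96773811981987005297/141075419784052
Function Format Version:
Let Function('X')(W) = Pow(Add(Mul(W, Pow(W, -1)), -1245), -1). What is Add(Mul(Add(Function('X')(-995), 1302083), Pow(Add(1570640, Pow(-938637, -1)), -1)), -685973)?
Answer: Rational(-96773811981987005297, 141075419784052) ≈ -6.8597e+5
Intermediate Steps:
Function('X')(W) = Rational(-1, 1244) (Function('X')(W) = Pow(Add(1, -1245), -1) = Pow(-1244, -1) = Rational(-1, 1244))
Add(Mul(Add(Function('X')(-995), 1302083), Pow(Add(1570640, Pow(-938637, -1)), -1)), -685973) = Add(Mul(Add(Rational(-1, 1244), 1302083), Pow(Add(1570640, Pow(-938637, -1)), -1)), -685973) = Add(Mul(Rational(1619791251, 1244), Pow(Add(1570640, Rational(-1, 938637)), -1)), -685973) = Add(Mul(Rational(1619791251, 1244), Pow(Rational(1474260817679, 938637), -1)), -685973) = Add(Mul(Rational(1619791251, 1244), Rational(938637, 1474260817679)), -685973) = Add(Rational(116953538497299, 141075419784052), -685973) = Rational(-96773811981987005297, 141075419784052)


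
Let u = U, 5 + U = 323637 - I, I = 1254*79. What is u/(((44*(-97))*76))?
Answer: -112283/162184 ≈ -0.69232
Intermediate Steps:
I = 99066
U = 224566 (U = -5 + (323637 - 1*99066) = -5 + (323637 - 99066) = -5 + 224571 = 224566)
u = 224566
u/(((44*(-97))*76)) = 224566/(((44*(-97))*76)) = 224566/((-4268*76)) = 224566/(-324368) = 224566*(-1/324368) = -112283/162184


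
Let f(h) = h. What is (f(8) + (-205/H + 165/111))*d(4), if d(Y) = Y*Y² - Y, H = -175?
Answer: 165624/259 ≈ 639.47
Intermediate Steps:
d(Y) = Y³ - Y
(f(8) + (-205/H + 165/111))*d(4) = (8 + (-205/(-175) + 165/111))*(4³ - 1*4) = (8 + (-205*(-1/175) + 165*(1/111)))*(64 - 4) = (8 + (41/35 + 55/37))*60 = (8 + 3442/1295)*60 = (13802/1295)*60 = 165624/259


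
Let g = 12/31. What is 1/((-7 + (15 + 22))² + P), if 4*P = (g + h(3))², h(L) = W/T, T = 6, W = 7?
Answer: 138384/124629121 ≈ 0.0011104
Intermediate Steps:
g = 12/31 (g = 12*(1/31) = 12/31 ≈ 0.38710)
h(L) = 7/6
P = 83521/138384 (P = (12/31 + 7/6)²/4 = (289/186)²/4 = (¼)*(83521/34596) = 83521/138384 ≈ 0.60355)
1/((-7 + (15 + 22))² + P) = 1/((-7 + (15 + 22))² + 83521/138384) = 1/((-7 + 37)² + 83521/138384) = 1/(30² + 83521/138384) = 1/(900 + 83521/138384) = 1/(124629121/138384) = 138384/124629121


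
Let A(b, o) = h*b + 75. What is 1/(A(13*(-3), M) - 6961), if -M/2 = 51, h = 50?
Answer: -1/8836 ≈ -0.00011317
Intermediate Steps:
M = -102 (M = -2*51 = -102)
A(b, o) = 75 + 50*b (A(b, o) = 50*b + 75 = 75 + 50*b)
1/(A(13*(-3), M) - 6961) = 1/((75 + 50*(13*(-3))) - 6961) = 1/((75 + 50*(-39)) - 6961) = 1/((75 - 1950) - 6961) = 1/(-1875 - 6961) = 1/(-8836) = -1/8836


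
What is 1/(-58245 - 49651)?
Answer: -1/107896 ≈ -9.2682e-6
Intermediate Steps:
1/(-58245 - 49651) = 1/(-107896) = -1/107896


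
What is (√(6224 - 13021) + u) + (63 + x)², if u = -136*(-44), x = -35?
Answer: 6768 + I*√6797 ≈ 6768.0 + 82.444*I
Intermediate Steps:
u = 5984
(√(6224 - 13021) + u) + (63 + x)² = (√(6224 - 13021) + 5984) + (63 - 35)² = (√(-6797) + 5984) + 28² = (I*√6797 + 5984) + 784 = (5984 + I*√6797) + 784 = 6768 + I*√6797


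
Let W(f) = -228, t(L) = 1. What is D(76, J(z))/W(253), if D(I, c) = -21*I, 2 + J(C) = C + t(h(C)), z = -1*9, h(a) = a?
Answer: 7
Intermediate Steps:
z = -9
J(C) = -1 + C (J(C) = -2 + (C + 1) = -2 + (1 + C) = -1 + C)
D(76, J(z))/W(253) = -21*76/(-228) = -1596*(-1/228) = 7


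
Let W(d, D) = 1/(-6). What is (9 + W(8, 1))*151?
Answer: 8003/6 ≈ 1333.8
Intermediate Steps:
W(d, D) = -1/6
(9 + W(8, 1))*151 = (9 - 1/6)*151 = (53/6)*151 = 8003/6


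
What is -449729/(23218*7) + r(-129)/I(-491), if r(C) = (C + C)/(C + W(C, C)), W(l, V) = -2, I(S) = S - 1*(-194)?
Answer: -835216091/301114242 ≈ -2.7738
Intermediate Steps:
I(S) = 194 + S (I(S) = S + 194 = 194 + S)
r(C) = 2*C/(-2 + C) (r(C) = (C + C)/(C - 2) = (2*C)/(-2 + C) = 2*C/(-2 + C))
-449729/(23218*7) + r(-129)/I(-491) = -449729/(23218*7) + (2*(-129)/(-2 - 129))/(194 - 491) = -449729/162526 + (2*(-129)/(-131))/(-297) = -449729*1/162526 + (2*(-129)*(-1/131))*(-1/297) = -64247/23218 + (258/131)*(-1/297) = -64247/23218 - 86/12969 = -835216091/301114242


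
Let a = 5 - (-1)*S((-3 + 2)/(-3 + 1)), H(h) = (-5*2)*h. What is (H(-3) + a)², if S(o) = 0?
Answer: 1225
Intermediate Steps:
H(h) = -10*h
a = 5 (a = 5 - (-1)*0 = 5 - 1*0 = 5 + 0 = 5)
(H(-3) + a)² = (-10*(-3) + 5)² = (30 + 5)² = 35² = 1225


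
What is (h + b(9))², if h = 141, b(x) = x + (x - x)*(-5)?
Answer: 22500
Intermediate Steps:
b(x) = x (b(x) = x + 0*(-5) = x + 0 = x)
(h + b(9))² = (141 + 9)² = 150² = 22500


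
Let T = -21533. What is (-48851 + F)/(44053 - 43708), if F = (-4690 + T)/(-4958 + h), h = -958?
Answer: -32108477/226780 ≈ -141.58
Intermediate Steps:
F = 8741/1972 (F = (-4690 - 21533)/(-4958 - 958) = -26223/(-5916) = -26223*(-1/5916) = 8741/1972 ≈ 4.4326)
(-48851 + F)/(44053 - 43708) = (-48851 + 8741/1972)/(44053 - 43708) = -96325431/1972/345 = -96325431/1972*1/345 = -32108477/226780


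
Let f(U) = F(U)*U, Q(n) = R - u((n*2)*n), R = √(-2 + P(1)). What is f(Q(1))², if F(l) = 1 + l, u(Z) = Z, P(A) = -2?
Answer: -32 + 24*I ≈ -32.0 + 24.0*I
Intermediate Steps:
R = 2*I (R = √(-2 - 2) = √(-4) = 2*I ≈ 2.0*I)
Q(n) = -2*n² + 2*I (Q(n) = 2*I - n*2*n = 2*I - 2*n*n = 2*I - 2*n² = -2*n² + 2*I)
f(U) = U*(1 + U) (f(U) = (1 + U)*U = U*(1 + U))
f(Q(1))² = ((-2*1² + 2*I)*(1 + (-2*1² + 2*I)))² = ((-2*1 + 2*I)*(1 + (-2*1 + 2*I)))² = ((-2 + 2*I)*(1 + (-2 + 2*I)))² = ((-2 + 2*I)*(-1 + 2*I))² = ((-1 + 2*I)*(-2 + 2*I))² = (-1 + 2*I)²*(-2 + 2*I)²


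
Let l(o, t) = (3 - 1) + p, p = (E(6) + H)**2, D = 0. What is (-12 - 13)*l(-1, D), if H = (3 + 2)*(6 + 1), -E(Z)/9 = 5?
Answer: -2550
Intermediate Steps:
E(Z) = -45 (E(Z) = -9*5 = -45)
H = 35 (H = 5*7 = 35)
p = 100 (p = (-45 + 35)**2 = (-10)**2 = 100)
l(o, t) = 102 (l(o, t) = (3 - 1) + 100 = 2 + 100 = 102)
(-12 - 13)*l(-1, D) = (-12 - 13)*102 = -25*102 = -2550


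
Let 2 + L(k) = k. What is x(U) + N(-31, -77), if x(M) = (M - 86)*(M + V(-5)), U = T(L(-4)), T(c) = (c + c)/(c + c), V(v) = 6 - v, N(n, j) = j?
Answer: -1097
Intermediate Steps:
L(k) = -2 + k
T(c) = 1 (T(c) = (2*c)/((2*c)) = (2*c)*(1/(2*c)) = 1)
U = 1
x(M) = (-86 + M)*(11 + M) (x(M) = (M - 86)*(M + (6 - 1*(-5))) = (-86 + M)*(M + (6 + 5)) = (-86 + M)*(M + 11) = (-86 + M)*(11 + M))
x(U) + N(-31, -77) = (-946 + 1² - 75*1) - 77 = (-946 + 1 - 75) - 77 = -1020 - 77 = -1097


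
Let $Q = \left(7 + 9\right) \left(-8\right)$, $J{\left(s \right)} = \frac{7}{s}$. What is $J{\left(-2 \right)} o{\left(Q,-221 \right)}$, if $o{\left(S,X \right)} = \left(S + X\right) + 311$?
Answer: $133$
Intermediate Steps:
$Q = -128$ ($Q = 16 \left(-8\right) = -128$)
$o{\left(S,X \right)} = 311 + S + X$
$J{\left(-2 \right)} o{\left(Q,-221 \right)} = \frac{7}{-2} \left(311 - 128 - 221\right) = 7 \left(- \frac{1}{2}\right) \left(-38\right) = \left(- \frac{7}{2}\right) \left(-38\right) = 133$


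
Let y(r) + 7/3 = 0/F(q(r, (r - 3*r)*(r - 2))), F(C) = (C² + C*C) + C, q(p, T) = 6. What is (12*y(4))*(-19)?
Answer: 532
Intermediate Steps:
F(C) = C + 2*C² (F(C) = (C² + C²) + C = 2*C² + C = C + 2*C²)
y(r) = -7/3 (y(r) = -7/3 + 0/((6*(1 + 2*6))) = -7/3 + 0/((6*(1 + 12))) = -7/3 + 0/((6*13)) = -7/3 + 0/78 = -7/3 + 0*(1/78) = -7/3 + 0 = -7/3)
(12*y(4))*(-19) = (12*(-7/3))*(-19) = -28*(-19) = 532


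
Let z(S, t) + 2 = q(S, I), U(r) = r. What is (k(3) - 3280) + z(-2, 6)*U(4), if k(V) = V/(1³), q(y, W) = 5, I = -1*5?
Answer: -3265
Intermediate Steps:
I = -5
z(S, t) = 3 (z(S, t) = -2 + 5 = 3)
k(V) = V (k(V) = V/1 = V*1 = V)
(k(3) - 3280) + z(-2, 6)*U(4) = (3 - 3280) + 3*4 = -3277 + 12 = -3265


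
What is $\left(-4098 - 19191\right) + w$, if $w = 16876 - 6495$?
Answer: $-12908$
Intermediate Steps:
$w = 10381$ ($w = 16876 - 6495 = 10381$)
$\left(-4098 - 19191\right) + w = \left(-4098 - 19191\right) + 10381 = -23289 + 10381 = -12908$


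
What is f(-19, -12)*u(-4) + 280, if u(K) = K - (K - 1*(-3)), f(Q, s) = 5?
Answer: 265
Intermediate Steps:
u(K) = -3 (u(K) = K - (K + 3) = K - (3 + K) = K + (-3 - K) = -3)
f(-19, -12)*u(-4) + 280 = 5*(-3) + 280 = -15 + 280 = 265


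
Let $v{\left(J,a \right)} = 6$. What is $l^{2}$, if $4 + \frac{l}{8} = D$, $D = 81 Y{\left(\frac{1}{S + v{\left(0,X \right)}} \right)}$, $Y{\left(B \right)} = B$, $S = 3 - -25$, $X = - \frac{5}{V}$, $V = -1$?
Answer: $\frac{48400}{289} \approx 167.47$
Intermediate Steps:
$X = 5$ ($X = - \frac{5}{-1} = \left(-5\right) \left(-1\right) = 5$)
$S = 28$ ($S = 3 + 25 = 28$)
$D = \frac{81}{34}$ ($D = \frac{81}{28 + 6} = \frac{81}{34} \approx 2.3824$)
$l = - \frac{220}{17}$ ($l = -32 + 8 \cdot \frac{81}{34} = -32 + \frac{324}{17} = - \frac{220}{17} \approx -12.941$)
$l^{2} = \left(- \frac{220}{17}\right)^{2} = \frac{48400}{289}$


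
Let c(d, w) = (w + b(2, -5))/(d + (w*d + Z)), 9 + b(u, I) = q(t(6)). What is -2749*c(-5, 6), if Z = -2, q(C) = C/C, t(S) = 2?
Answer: -5498/37 ≈ -148.59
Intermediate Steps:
q(C) = 1
b(u, I) = -8 (b(u, I) = -9 + 1 = -8)
c(d, w) = (-8 + w)/(-2 + d + d*w) (c(d, w) = (w - 8)/(d + (w*d - 2)) = (-8 + w)/(d + (d*w - 2)) = (-8 + w)/(d + (-2 + d*w)) = (-8 + w)/(-2 + d + d*w))
-2749*c(-5, 6) = -2749*(-8 + 6)/(-2 - 5 - 5*6) = -2749*(-2)/(-2 - 5 - 30) = -2749*(-2)/(-37) = -(-2749)*(-2)/37 = -2749*2/37 = -5498/37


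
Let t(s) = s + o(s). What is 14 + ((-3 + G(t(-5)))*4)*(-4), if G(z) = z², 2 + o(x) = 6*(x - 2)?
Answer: -38354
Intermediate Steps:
o(x) = -14 + 6*x (o(x) = -2 + 6*(x - 2) = -2 + 6*(-2 + x) = -2 + (-12 + 6*x) = -14 + 6*x)
t(s) = -14 + 7*s (t(s) = s + (-14 + 6*s) = -14 + 7*s)
14 + ((-3 + G(t(-5)))*4)*(-4) = 14 + ((-3 + (-14 + 7*(-5))²)*4)*(-4) = 14 + ((-3 + (-14 - 35)²)*4)*(-4) = 14 + ((-3 + (-49)²)*4)*(-4) = 14 + ((-3 + 2401)*4)*(-4) = 14 + (2398*4)*(-4) = 14 + 9592*(-4) = 14 - 38368 = -38354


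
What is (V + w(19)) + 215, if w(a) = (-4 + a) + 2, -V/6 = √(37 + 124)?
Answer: 232 - 6*√161 ≈ 155.87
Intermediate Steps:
V = -6*√161 (V = -6*√(37 + 124) = -6*√161 ≈ -76.131)
w(a) = -2 + a
(V + w(19)) + 215 = (-6*√161 + (-2 + 19)) + 215 = (-6*√161 + 17) + 215 = (17 - 6*√161) + 215 = 232 - 6*√161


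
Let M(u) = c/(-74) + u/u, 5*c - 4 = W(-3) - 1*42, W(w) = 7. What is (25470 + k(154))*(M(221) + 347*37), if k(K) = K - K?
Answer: 12100366557/37 ≈ 3.2704e+8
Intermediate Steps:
k(K) = 0
c = -31/5 (c = ⅘ + (7 - 1*42)/5 = ⅘ + (7 - 42)/5 = ⅘ + (⅕)*(-35) = ⅘ - 7 = -31/5 ≈ -6.2000)
M(u) = 401/370 (M(u) = -31/5/(-74) + u/u = -31/5*(-1/74) + 1 = 31/370 + 1 = 401/370)
(25470 + k(154))*(M(221) + 347*37) = (25470 + 0)*(401/370 + 347*37) = 25470*(401/370 + 12839) = 25470*(4750831/370) = 12100366557/37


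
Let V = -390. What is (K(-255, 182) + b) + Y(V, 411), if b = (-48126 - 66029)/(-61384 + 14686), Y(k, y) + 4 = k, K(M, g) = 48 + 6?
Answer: -15763165/46698 ≈ -337.56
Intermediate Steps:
K(M, g) = 54
Y(k, y) = -4 + k
b = 114155/46698 (b = -114155/(-46698) = -114155*(-1/46698) = 114155/46698 ≈ 2.4445)
(K(-255, 182) + b) + Y(V, 411) = (54 + 114155/46698) + (-4 - 390) = 2635847/46698 - 394 = -15763165/46698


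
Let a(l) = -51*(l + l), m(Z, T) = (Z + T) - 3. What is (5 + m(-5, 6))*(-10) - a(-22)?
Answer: -2274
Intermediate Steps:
m(Z, T) = -3 + T + Z (m(Z, T) = (T + Z) - 3 = -3 + T + Z)
a(l) = -102*l
(5 + m(-5, 6))*(-10) - a(-22) = (5 + (-3 + 6 - 5))*(-10) - (-102)*(-22) = (5 - 2)*(-10) - 1*2244 = 3*(-10) - 2244 = -30 - 2244 = -2274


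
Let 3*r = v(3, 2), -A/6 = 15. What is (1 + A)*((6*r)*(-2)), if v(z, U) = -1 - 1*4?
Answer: -1780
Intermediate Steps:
v(z, U) = -5 (v(z, U) = -1 - 4 = -5)
A = -90 (A = -6*15 = -90)
r = -5/3 (r = (⅓)*(-5) = -5/3 ≈ -1.6667)
(1 + A)*((6*r)*(-2)) = (1 - 90)*((6*(-5/3))*(-2)) = -(-890)*(-2) = -89*20 = -1780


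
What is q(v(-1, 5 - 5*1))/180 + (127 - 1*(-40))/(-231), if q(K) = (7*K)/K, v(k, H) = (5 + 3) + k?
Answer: -9481/13860 ≈ -0.68405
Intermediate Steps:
v(k, H) = 8 + k
q(K) = 7
q(v(-1, 5 - 5*1))/180 + (127 - 1*(-40))/(-231) = 7/180 + (127 - 1*(-40))/(-231) = 7*(1/180) + (127 + 40)*(-1/231) = 7/180 + 167*(-1/231) = 7/180 - 167/231 = -9481/13860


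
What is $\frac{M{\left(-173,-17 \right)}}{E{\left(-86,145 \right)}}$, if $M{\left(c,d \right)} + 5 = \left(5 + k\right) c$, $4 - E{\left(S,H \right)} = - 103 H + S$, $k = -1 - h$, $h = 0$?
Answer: $- \frac{697}{15025} \approx -0.046389$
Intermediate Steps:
$k = -1$ ($k = -1 - 0 = -1 + 0 = -1$)
$E{\left(S,H \right)} = 4 - S + 103 H$ ($E{\left(S,H \right)} = 4 - \left(- 103 H + S\right) = 4 - \left(S - 103 H\right) = 4 + \left(- S + 103 H\right) = 4 - S + 103 H$)
$M{\left(c,d \right)} = -5 + 4 c$ ($M{\left(c,d \right)} = -5 + \left(5 - 1\right) c = -5 + 4 c$)
$\frac{M{\left(-173,-17 \right)}}{E{\left(-86,145 \right)}} = \frac{-5 + 4 \left(-173\right)}{4 - -86 + 103 \cdot 145} = \frac{-5 - 692}{4 + 86 + 14935} = - \frac{697}{15025}$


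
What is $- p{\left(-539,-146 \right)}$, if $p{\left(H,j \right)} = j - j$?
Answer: $0$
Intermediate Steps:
$p{\left(H,j \right)} = 0$
$- p{\left(-539,-146 \right)} = \left(-1\right) 0 = 0$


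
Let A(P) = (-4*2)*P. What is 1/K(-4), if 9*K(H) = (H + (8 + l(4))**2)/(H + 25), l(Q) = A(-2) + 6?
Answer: 27/128 ≈ 0.21094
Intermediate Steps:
A(P) = -8*P
l(Q) = 22 (l(Q) = -8*(-2) + 6 = 16 + 6 = 22)
K(H) = (900 + H)/(9*(25 + H)) (K(H) = ((H + (8 + 22)**2)/(H + 25))/9 = ((H + 30**2)/(25 + H))/9 = ((H + 900)/(25 + H))/9 = ((900 + H)/(25 + H))/9 = (900 + H)/(9*(25 + H)))
1/K(-4) = 1/((900 - 4)/(9*(25 - 4))) = 1/((1/9)*896/21) = 1/((1/9)*(1/21)*896) = 1/(128/27) = 27/128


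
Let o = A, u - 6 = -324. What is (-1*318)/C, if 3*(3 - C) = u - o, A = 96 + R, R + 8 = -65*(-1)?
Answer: -159/80 ≈ -1.9875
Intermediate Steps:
u = -318 (u = 6 - 324 = -318)
R = 57 (R = -8 - 65*(-1) = -8 + 65 = 57)
A = 153 (A = 96 + 57 = 153)
o = 153
C = 160 (C = 3 - (-318 - 1*153)/3 = 3 - (-318 - 153)/3 = 3 - ⅓*(-471) = 3 + 157 = 160)
(-1*318)/C = -1*318/160 = -318*1/160 = -159/80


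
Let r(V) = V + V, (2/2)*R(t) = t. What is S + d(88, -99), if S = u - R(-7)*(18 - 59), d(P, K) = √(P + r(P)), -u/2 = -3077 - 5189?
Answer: 16245 + 2*√66 ≈ 16261.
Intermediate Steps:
u = 16532 (u = -2*(-3077 - 5189) = -2*(-8266) = 16532)
R(t) = t
r(V) = 2*V
d(P, K) = √3*√P (d(P, K) = √(P + 2*P) = √(3*P) = √3*√P)
S = 16245 (S = 16532 - (-7)*(18 - 59) = 16532 - (-7)*(-41) = 16532 - 1*287 = 16532 - 287 = 16245)
S + d(88, -99) = 16245 + √3*√88 = 16245 + √3*(2*√22) = 16245 + 2*√66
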